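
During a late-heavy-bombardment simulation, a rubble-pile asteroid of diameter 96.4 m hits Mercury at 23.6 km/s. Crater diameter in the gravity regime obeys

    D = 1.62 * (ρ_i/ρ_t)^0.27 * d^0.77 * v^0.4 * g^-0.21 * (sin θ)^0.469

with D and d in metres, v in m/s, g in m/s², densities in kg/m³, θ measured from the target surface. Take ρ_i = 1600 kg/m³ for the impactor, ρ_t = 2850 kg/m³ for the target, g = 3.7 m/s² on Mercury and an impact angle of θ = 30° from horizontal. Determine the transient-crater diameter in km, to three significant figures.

In SI units: v = 23600 m/s.
(ρ_i/ρ_t)^0.27 = (1600/2850)^0.27 = 0.8557
d^0.77 = 96.4^0.77 = 33.71
v^0.4 = 23600^0.4 = 56.13
g^-0.21 = 3.7^-0.21 = 0.7598
(sin 30°)^0.469 = 0.5000^0.469 = 0.7225
D = 1.62 × 0.8557 × 33.71 × 56.13 × 0.7598 × 0.7225 = 1440 m
   = 1.440 km

D ≈ 1.44 km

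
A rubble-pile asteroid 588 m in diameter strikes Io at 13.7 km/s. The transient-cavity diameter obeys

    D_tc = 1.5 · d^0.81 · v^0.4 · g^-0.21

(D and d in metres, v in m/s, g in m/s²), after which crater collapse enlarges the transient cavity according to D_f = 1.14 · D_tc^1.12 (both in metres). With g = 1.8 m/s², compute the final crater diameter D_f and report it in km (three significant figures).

D_f ≈ 36.3 km

v = 13700 m/s.
d^0.81 = 588^0.81 = 175.1
v^0.4 = 13700^0.4 = 45.15
g^-0.21 = 1.8^-0.21 = 0.8839
D_tc = 1.5 × 175.1 × 45.15 × 0.8839 = 10480 m
D_f = 1.14 × (10480)^1.12 = 36284 m
     = 36.28 km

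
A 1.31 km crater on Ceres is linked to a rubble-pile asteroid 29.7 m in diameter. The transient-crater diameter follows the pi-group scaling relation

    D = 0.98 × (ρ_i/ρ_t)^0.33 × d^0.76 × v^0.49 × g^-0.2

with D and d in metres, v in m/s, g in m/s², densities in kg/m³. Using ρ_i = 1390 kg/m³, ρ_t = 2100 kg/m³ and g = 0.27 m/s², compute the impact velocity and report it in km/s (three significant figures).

v ≈ 9.64 km/s

Rearranging for v: v = [D / (0.98 · (1390/2100)^0.33 · 29.7^0.76 · 0.27^-0.2)]^(1/0.49).
D = 1310 m.
(1390/2100)^0.33 = 0.8727
29.7^0.76 = 13.16
0.27^-0.2 = 1.299
Denominator = 0.98 × 0.8727 × 13.16 × 1.299 = 14.62
D / 14.62 = 1310 / 14.62 = 89.60
v = 89.60^(1/0.49) = 89.60^2.0408 = 9644 m/s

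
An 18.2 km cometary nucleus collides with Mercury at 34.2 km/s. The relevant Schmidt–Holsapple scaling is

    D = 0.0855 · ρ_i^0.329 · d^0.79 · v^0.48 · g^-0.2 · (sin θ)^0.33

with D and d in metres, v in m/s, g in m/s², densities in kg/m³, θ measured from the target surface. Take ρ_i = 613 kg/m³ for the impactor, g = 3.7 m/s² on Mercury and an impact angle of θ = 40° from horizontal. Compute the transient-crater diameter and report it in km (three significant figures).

D ≈ 164 km

In SI units: d = 18200 m, v = 34200 m/s.
ρ_i^0.329 = 613^0.329 = 8.262
d^0.79 = 18200^0.79 = 2320
v^0.48 = 34200^0.48 = 150.1
g^-0.2 = 3.7^-0.2 = 0.7698
(sin 40°)^0.33 = 0.6428^0.33 = 0.8643
D = 0.0855 × 8.262 × 2320 × 150.1 × 0.7698 × 0.8643 = 1.637 × 10^5 m
   = 163.7 km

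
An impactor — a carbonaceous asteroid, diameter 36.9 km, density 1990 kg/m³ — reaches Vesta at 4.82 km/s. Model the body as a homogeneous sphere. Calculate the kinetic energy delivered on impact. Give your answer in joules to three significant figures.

E ≈ 6.08 × 10^23 J

d = 36900 m; v = 4820 m/s.
Mass m = (π/6) ρ d³ = (π/6) × 1990 × (36900)³ = 5.235 × 10^16 kg
E = ½ m v² = 0.5 × 5.235 × 10^16 × (4820)² = 6.081 × 10^23 J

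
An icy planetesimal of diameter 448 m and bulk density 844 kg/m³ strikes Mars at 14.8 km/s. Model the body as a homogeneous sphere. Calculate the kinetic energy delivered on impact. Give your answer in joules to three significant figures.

v = 14800 m/s.
Mass m = (π/6) ρ d³ = (π/6) × 844 × (448)³ = 3.974 × 10^10 kg
E = ½ m v² = 0.5 × 3.974 × 10^10 × (14800)² = 4.352 × 10^18 J

E ≈ 4.35 × 10^18 J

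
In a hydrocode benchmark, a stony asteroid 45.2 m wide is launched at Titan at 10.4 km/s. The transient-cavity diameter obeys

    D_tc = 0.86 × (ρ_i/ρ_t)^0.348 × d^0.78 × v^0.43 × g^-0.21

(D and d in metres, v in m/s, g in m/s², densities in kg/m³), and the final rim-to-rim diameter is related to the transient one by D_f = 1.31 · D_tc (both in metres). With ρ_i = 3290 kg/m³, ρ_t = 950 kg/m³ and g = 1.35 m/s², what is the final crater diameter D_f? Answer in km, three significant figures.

D_f ≈ 1.70 km

v = 10400 m/s.
(ρ_i/ρ_t)^0.348 = (3290/950)^0.348 = 1.541
d^0.78 = 45.2^0.78 = 19.54
v^0.43 = 10400^0.43 = 53.37
g^-0.21 = 1.35^-0.21 = 0.9389
D_tc = 0.86 × 1.541 × 19.54 × 53.37 × 0.9389 = 1298 m
D_f = 1.31 × 1298 = 1700 m
     = 1.700 km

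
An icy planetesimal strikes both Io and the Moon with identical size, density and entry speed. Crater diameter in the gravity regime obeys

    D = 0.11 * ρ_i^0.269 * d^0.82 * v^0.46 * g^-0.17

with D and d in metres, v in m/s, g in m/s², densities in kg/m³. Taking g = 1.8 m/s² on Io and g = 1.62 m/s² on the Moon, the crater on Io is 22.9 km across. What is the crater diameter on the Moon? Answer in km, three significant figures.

All impactor-dependent factors cancel in the ratio, leaving D_Moon/D_Io = (g_Moon/g_Io)^-0.17.
(1.62/1.8)^-0.17 = 0.9000^-0.17 = 1.018
D_Moon = 1.018 × 22.9 km = 23.3 km

D ≈ 23.3 km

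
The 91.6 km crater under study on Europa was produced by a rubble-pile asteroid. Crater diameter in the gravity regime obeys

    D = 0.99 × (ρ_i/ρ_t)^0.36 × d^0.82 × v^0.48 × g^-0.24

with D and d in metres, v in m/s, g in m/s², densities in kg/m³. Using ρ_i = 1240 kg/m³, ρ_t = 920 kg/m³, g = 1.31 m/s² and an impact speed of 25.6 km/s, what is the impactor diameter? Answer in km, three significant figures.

d ≈ 2.84 km

Rearranging for d: d = [D / (0.99 · (1240/920)^0.36 · 25600^0.48 · 1.31^-0.24)]^(1/0.82).
D = 91600 m.
(1240/920)^0.36 = 1.113
25600^0.48 = 130.6
1.31^-0.24 = 0.9372
Denominator = 0.99 × 1.113 × 130.6 × 0.9372 = 134.9
D / 134.9 = 91600 / 134.9 = 679.0
d = 679.0^(1/0.82) = 679.0^1.2195 = 2841 m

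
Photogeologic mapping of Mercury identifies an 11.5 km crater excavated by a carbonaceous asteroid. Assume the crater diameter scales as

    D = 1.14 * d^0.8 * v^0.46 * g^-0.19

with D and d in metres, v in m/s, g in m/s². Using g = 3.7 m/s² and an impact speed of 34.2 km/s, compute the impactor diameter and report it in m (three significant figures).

Rearranging for d: d = [D / (1.14 · 34200^0.46 · 3.7^-0.19)]^(1/0.8).
D = 11500 m.
34200^0.46 = 121.8
3.7^-0.19 = 0.7799
Denominator = 1.14 × 121.8 × 0.7799 = 108.3
D / 108.3 = 11500 / 108.3 = 106.2
d = 106.2^(1/0.8) = 106.2^1.25 = 340.9 m

d ≈ 341 m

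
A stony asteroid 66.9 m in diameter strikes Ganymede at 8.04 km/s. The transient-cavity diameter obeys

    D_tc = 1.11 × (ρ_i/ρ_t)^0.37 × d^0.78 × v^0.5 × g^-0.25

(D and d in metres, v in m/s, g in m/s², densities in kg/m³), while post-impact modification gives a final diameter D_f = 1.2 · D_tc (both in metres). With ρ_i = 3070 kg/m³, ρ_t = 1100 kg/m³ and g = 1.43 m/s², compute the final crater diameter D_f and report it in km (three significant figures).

D_f ≈ 4.24 km

v = 8040 m/s.
(ρ_i/ρ_t)^0.37 = (3070/1100)^0.37 = 1.462
d^0.78 = 66.9^0.78 = 26.54
v^0.5 = 8040^0.5 = 89.67
g^-0.25 = 1.43^-0.25 = 0.9145
D_tc = 1.11 × 1.462 × 26.54 × 89.67 × 0.9145 = 3532 m
D_f = 1.2 × 3532 = 4238 m
     = 4.238 km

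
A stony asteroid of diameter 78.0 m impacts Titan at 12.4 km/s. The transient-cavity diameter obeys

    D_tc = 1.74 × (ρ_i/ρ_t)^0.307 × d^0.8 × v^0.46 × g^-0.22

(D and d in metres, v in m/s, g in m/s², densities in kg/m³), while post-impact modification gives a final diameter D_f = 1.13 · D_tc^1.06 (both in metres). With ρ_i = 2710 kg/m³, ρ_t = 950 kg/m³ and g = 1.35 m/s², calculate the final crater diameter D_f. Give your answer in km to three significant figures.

D_f ≈ 10.6 km

v = 12400 m/s.
(ρ_i/ρ_t)^0.307 = (2710/950)^0.307 = 1.380
d^0.8 = 78^0.8 = 32.63
v^0.46 = 12400^0.46 = 76.38
g^-0.22 = 1.35^-0.22 = 0.9361
D_tc = 1.74 × 1.380 × 32.63 × 76.38 × 0.9361 = 5602 m
D_f = 1.13 × (5602)^1.06 = 10625 m
     = 10.62 km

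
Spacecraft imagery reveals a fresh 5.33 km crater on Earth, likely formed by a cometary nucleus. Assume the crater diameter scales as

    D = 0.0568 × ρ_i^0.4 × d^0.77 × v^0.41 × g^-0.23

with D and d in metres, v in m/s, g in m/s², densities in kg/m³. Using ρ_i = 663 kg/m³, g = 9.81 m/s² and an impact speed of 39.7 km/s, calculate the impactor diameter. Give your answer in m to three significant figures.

d ≈ 691 m

Rearranging for d: d = [D / (0.0568 · 663^0.4 · 39700^0.41 · 9.81^-0.23)]^(1/0.77).
D = 5330 m.
663^0.4 = 13.45
39700^0.41 = 76.83
9.81^-0.23 = 0.5914
Denominator = 0.0568 × 13.45 × 76.83 × 0.5914 = 34.71
D / 34.71 = 5330 / 34.71 = 153.6
d = 153.6^(1/0.77) = 153.6^1.2987 = 691.0 m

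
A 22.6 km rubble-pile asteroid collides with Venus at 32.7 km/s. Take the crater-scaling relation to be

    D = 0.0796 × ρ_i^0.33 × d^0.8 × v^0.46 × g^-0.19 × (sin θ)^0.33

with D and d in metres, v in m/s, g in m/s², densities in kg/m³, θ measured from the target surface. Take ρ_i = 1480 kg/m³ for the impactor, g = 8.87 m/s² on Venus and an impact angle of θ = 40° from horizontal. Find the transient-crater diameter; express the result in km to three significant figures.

In SI units: d = 22600 m, v = 32700 m/s.
ρ_i^0.33 = 1480^0.33 = 11.12
d^0.8 = 22600^0.8 = 3043
v^0.46 = 32700^0.46 = 119.3
g^-0.19 = 8.87^-0.19 = 0.6605
(sin 40°)^0.33 = 0.6428^0.33 = 0.8643
D = 0.0796 × 11.12 × 3043 × 119.3 × 0.6605 × 0.8643 = 1.834 × 10^5 m
   = 183.4 km

D ≈ 183 km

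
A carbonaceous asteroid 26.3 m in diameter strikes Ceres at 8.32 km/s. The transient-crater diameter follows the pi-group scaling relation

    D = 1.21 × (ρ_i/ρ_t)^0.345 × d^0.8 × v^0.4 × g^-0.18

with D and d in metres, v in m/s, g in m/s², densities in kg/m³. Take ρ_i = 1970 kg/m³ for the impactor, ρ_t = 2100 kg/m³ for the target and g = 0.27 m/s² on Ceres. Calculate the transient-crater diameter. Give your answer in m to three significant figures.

In SI units: v = 8320 m/s.
(ρ_i/ρ_t)^0.345 = (1970/2100)^0.345 = 0.9782
d^0.8 = 26.3^0.8 = 13.68
v^0.4 = 8320^0.4 = 36.99
g^-0.18 = 0.27^-0.18 = 1.266
D = 1.21 × 0.9782 × 13.68 × 36.99 × 1.266 = 758.3 m

D ≈ 758 m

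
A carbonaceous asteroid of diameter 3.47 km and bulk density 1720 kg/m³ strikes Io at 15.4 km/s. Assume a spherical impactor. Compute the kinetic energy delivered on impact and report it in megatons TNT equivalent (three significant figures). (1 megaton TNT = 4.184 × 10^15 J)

E ≈ 1.07 × 10^6 Mt TNT

d = 3470 m; v = 15400 m/s.
Mass m = (π/6) ρ d³ = (π/6) × 1720 × (3470)³ = 3.763 × 10^13 kg
E = ½ m v² = 0.5 × 3.763 × 10^13 × (15400)² = 4.462 × 10^21 J
   = 4.462 × 10^21 / 4.184×10^15 = 1.066 × 10^6 Mt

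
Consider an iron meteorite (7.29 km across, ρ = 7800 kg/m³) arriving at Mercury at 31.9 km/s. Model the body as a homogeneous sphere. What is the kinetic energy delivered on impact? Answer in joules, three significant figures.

d = 7290 m; v = 31900 m/s.
Mass m = (π/6) ρ d³ = (π/6) × 7800 × (7290)³ = 1.582 × 10^15 kg
E = ½ m v² = 0.5 × 1.582 × 10^15 × (31900)² = 8.049 × 10^23 J

E ≈ 8.05 × 10^23 J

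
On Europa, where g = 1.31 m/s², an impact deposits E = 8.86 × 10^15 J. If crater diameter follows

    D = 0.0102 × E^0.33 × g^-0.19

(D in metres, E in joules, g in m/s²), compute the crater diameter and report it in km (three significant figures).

E^0.33 = (8.86 × 10^15)^0.33 = 1.831 × 10^5
g^-0.19 = 1.31^-0.19 = 0.9500
D = 0.0102 × 1.831 × 10^5 × 0.9500 = 1774 m
   = 1.774 km

D ≈ 1.77 km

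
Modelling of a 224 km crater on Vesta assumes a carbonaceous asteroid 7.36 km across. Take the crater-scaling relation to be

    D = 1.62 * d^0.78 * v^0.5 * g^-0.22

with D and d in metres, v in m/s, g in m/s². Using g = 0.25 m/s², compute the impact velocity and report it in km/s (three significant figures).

v ≈ 9.64 km/s

Rearranging for v: v = [D / (1.62 · 7360^0.78 · 0.25^-0.22)]^(1/0.5).
D = 224000 m.
7360^0.78 = 1038
0.25^-0.22 = 1.357
Denominator = 1.62 × 1038 × 1.357 = 2282
D / 2282 = 224000 / 2282 = 98.16
v = 98.16^(1/0.5) = 98.16^2 = 9635 m/s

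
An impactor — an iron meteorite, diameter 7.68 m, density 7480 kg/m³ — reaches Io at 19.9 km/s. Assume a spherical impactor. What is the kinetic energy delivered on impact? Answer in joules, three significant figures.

v = 19900 m/s.
Mass m = (π/6) ρ d³ = (π/6) × 7480 × (7.68)³ = 1.774 × 10^6 kg
E = ½ m v² = 0.5 × 1.774 × 10^6 × (19900)² = 3.513 × 10^14 J

E ≈ 3.51 × 10^14 J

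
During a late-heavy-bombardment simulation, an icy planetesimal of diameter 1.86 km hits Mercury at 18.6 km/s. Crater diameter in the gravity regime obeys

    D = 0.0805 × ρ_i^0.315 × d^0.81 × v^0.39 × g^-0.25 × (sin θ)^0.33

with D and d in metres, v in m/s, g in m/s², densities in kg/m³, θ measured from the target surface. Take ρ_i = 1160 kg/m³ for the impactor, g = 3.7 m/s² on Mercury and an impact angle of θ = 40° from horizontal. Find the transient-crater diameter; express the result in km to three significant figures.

In SI units: d = 1860 m, v = 18600 m/s.
ρ_i^0.315 = 1160^0.315 = 9.232
d^0.81 = 1860^0.81 = 444.9
v^0.39 = 18600^0.39 = 46.25
g^-0.25 = 3.7^-0.25 = 0.7210
(sin 40°)^0.33 = 0.6428^0.33 = 0.8643
D = 0.0805 × 9.232 × 444.9 × 46.25 × 0.7210 × 0.8643 = 9529 m
   = 9.529 km

D ≈ 9.53 km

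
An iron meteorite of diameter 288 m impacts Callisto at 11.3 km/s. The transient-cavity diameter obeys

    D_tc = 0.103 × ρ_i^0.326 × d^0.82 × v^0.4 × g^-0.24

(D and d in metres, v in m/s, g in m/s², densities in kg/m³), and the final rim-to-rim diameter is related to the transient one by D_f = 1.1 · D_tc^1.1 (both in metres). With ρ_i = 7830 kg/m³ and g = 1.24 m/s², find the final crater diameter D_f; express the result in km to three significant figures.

D_f ≈ 21.3 km

v = 11300 m/s.
ρ_i^0.326 = 7830^0.326 = 18.59
d^0.82 = 288^0.82 = 103.9
v^0.4 = 11300^0.4 = 41.81
g^-0.24 = 1.24^-0.24 = 0.9497
D_tc = 0.103 × 18.59 × 103.9 × 41.81 × 0.9497 = 7899 m
D_f = 1.1 × (7899)^1.1 = 21317 m
     = 21.32 km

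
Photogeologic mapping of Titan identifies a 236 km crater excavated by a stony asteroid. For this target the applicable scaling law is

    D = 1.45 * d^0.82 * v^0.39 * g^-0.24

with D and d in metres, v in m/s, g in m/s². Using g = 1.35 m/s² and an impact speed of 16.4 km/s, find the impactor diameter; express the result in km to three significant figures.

d ≈ 24.5 km

Rearranging for d: d = [D / (1.45 · 16400^0.39 · 1.35^-0.24)]^(1/0.82).
D = 236000 m.
16400^0.39 = 44.03
1.35^-0.24 = 0.9305
Denominator = 1.45 × 44.03 × 0.9305 = 59.41
D / 59.41 = 236000 / 59.41 = 3972
d = 3972^(1/0.82) = 3972^1.2195 = 24490 m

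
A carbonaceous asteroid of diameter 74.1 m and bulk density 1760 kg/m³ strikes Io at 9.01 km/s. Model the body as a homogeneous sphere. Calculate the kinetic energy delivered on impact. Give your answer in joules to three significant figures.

v = 9010 m/s.
Mass m = (π/6) ρ d³ = (π/6) × 1760 × (74.1)³ = 3.749 × 10^8 kg
E = ½ m v² = 0.5 × 3.749 × 10^8 × (9010)² = 1.522 × 10^16 J

E ≈ 1.52 × 10^16 J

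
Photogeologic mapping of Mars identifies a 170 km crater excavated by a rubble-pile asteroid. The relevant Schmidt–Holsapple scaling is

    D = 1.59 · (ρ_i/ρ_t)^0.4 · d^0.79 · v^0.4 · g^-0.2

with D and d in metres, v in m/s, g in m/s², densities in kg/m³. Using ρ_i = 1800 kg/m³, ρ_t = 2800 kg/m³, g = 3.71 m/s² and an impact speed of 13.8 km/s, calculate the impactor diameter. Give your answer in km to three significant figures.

Rearranging for d: d = [D / (1.59 · (1800/2800)^0.4 · 13800^0.4 · 3.71^-0.2)]^(1/0.79).
D = 170000 m.
(1800/2800)^0.4 = 0.8380
13800^0.4 = 45.28
3.71^-0.2 = 0.7694
Denominator = 1.59 × 0.8380 × 45.28 × 0.7694 = 46.42
D / 46.42 = 170000 / 46.42 = 3662
d = 3662^(1/0.79) = 3662^1.2658 = 32431 m

d ≈ 32.4 km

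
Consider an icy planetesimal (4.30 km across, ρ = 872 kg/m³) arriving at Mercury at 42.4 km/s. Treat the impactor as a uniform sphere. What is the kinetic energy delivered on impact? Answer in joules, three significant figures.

E ≈ 3.26 × 10^22 J

d = 4300 m; v = 42400 m/s.
Mass m = (π/6) ρ d³ = (π/6) × 872 × (4300)³ = 3.630 × 10^13 kg
E = ½ m v² = 0.5 × 3.630 × 10^13 × (42400)² = 3.263 × 10^22 J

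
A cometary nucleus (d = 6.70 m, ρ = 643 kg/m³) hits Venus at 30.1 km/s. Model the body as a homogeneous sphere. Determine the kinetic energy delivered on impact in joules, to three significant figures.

v = 30100 m/s.
Mass m = (π/6) ρ d³ = (π/6) × 643 × (6.7)³ = 1.013 × 10^5 kg
E = ½ m v² = 0.5 × 1.013 × 10^5 × (30100)² = 4.589 × 10^13 J

E ≈ 4.59 × 10^13 J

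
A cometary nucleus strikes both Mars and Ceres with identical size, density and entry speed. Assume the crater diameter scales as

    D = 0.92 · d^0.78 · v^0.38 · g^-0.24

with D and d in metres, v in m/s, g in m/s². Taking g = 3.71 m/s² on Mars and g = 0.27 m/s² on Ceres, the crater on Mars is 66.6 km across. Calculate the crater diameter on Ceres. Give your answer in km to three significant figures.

All impactor-dependent factors cancel in the ratio, leaving D_Ceres/D_Mars = (g_Ceres/g_Mars)^-0.24.
(0.27/3.71)^-0.24 = 0.07278^-0.24 = 1.876
D_Ceres = 1.876 × 66.6 km = 125 km

D ≈ 125 km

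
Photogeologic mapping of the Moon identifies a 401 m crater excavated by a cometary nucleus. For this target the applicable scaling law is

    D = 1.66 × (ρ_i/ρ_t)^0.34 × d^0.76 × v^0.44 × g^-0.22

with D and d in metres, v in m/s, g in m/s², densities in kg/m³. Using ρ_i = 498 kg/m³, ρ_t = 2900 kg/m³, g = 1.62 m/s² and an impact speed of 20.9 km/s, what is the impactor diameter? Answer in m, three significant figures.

d ≈ 10.9 m

Rearranging for d: d = [D / (1.66 · (498/2900)^0.34 · 20900^0.44 · 1.62^-0.22)]^(1/0.76).
(498/2900)^0.34 = 0.5493
20900^0.44 = 79.59
1.62^-0.22 = 0.8993
Denominator = 1.66 × 0.5493 × 79.59 × 0.8993 = 65.27
D / 65.27 = 401 / 65.27 = 6.144
d = 6.144^(1/0.76) = 6.144^1.3158 = 10.90 m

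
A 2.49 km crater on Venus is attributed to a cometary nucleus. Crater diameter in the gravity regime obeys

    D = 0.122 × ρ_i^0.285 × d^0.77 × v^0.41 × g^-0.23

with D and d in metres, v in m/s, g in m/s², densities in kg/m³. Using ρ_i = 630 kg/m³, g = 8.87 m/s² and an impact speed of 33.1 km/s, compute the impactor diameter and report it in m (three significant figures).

d ≈ 274 m

Rearranging for d: d = [D / (0.122 · 630^0.285 · 33100^0.41 · 8.87^-0.23)]^(1/0.77).
D = 2490 m.
630^0.285 = 6.278
33100^0.41 = 71.31
8.87^-0.23 = 0.6053
Denominator = 0.122 × 6.278 × 71.31 × 0.6053 = 33.06
D / 33.06 = 2490 / 33.06 = 75.32
d = 75.32^(1/0.77) = 75.32^1.2987 = 273.9 m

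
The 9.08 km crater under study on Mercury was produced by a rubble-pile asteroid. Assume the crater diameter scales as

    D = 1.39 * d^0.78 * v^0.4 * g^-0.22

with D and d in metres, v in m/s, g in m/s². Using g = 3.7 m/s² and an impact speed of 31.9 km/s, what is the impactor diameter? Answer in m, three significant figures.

d ≈ 552 m

Rearranging for d: d = [D / (1.39 · 31900^0.4 · 3.7^-0.22)]^(1/0.78).
D = 9080 m.
31900^0.4 = 63.32
3.7^-0.22 = 0.7499
Denominator = 1.39 × 63.32 × 0.7499 = 66.00
D / 66.00 = 9080 / 66.00 = 137.6
d = 137.6^(1/0.78) = 137.6^1.2821 = 552.0 m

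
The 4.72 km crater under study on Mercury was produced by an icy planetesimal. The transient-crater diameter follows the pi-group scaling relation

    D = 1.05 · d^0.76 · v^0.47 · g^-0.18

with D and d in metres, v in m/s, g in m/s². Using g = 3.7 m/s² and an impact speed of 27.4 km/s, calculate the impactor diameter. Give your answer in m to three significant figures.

Rearranging for d: d = [D / (1.05 · 27400^0.47 · 3.7^-0.18)]^(1/0.76).
D = 4720 m.
27400^0.47 = 121.8
3.7^-0.18 = 0.7902
Denominator = 1.05 × 121.8 × 0.7902 = 101.1
D / 101.1 = 4720 / 101.1 = 46.69
d = 46.69^(1/0.76) = 46.69^1.3158 = 157.2 m

d ≈ 157 m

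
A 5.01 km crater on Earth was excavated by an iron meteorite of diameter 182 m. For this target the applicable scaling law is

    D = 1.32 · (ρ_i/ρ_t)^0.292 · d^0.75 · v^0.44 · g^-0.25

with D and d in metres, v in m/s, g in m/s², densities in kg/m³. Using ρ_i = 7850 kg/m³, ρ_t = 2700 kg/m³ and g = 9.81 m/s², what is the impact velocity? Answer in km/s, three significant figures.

Rearranging for v: v = [D / (1.32 · (7850/2700)^0.292 · 182^0.75 · 9.81^-0.25)]^(1/0.44).
D = 5010 m.
(7850/2700)^0.292 = 1.366
182^0.75 = 49.55
9.81^-0.25 = 0.5650
Denominator = 1.32 × 1.366 × 49.55 × 0.5650 = 50.48
D / 50.48 = 5010 / 50.48 = 99.25
v = 99.25^(1/0.44) = 99.25^2.2727 = 34512 m/s

v ≈ 34.5 km/s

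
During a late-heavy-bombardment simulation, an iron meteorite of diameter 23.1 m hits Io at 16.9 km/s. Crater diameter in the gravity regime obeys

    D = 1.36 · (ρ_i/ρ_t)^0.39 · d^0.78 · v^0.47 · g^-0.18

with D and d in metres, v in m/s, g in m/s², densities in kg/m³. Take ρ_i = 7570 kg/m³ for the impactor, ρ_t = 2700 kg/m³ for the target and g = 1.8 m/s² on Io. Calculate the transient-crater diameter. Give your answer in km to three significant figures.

D ≈ 2.06 km

In SI units: v = 16900 m/s.
(ρ_i/ρ_t)^0.39 = (7570/2700)^0.39 = 1.495
d^0.78 = 23.1^0.78 = 11.58
v^0.47 = 16900^0.47 = 97.07
g^-0.18 = 1.8^-0.18 = 0.8996
D = 1.36 × 1.495 × 11.58 × 97.07 × 0.8996 = 2056 m
   = 2.056 km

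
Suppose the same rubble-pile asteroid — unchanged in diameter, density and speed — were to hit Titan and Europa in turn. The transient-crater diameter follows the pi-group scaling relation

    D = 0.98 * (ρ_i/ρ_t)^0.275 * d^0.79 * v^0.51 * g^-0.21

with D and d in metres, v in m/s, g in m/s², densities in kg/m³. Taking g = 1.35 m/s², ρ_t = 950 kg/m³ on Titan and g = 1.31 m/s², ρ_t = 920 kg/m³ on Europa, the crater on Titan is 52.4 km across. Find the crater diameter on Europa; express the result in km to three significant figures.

The impactor-only factors (d, v, ρ_i) cancel in the ratio, leaving D_Europa/D_Titan = (g_Europa/g_Titan)^-0.21 · (ρ_t,Titan/ρ_t,Europa)^0.275.
(1.31/1.35)^-0.21 = 0.9704^-0.21 = 1.006
(950/920)^0.275 = 1.033^0.275 = 1.009
Ratio = 1.006 × 1.009 = 1.015
D_Europa = 1.015 × 52.4 km = 53.2 km

D ≈ 53.2 km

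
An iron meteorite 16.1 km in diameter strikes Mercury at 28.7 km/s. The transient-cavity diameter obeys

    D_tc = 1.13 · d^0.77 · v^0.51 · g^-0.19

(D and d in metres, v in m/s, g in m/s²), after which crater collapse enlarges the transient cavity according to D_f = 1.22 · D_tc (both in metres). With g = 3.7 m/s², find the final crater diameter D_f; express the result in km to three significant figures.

D_f ≈ 350 km

In SI: d = 16100 m, v = 28700 m/s.
d^0.77 = 16100^0.77 = 1735
v^0.51 = 28700^0.51 = 187.7
g^-0.19 = 3.7^-0.19 = 0.7799
D_tc = 1.13 × 1735 × 187.7 × 0.7799 = 2.870 × 10^5 m
D_f = 1.22 × 2.870 × 10^5 = 3.501 × 10^5 m
     = 350.1 km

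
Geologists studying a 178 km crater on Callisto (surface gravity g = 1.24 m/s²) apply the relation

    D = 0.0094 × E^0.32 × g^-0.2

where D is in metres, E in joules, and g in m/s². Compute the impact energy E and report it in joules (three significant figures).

Rearranging: E = [D / (0.0094 · g^-0.2)]^(1/0.32).
D = 178000 m.
g^-0.2 = 1.24^-0.2 = 0.9579
D / (0.0094 × 0.9579) = 178000 / (9.004 × 10^-3) = 1.977 × 10^7
E = (1.977 × 10^7)^3.125 = 6.310 × 10^22 J

E ≈ 6.31 × 10^22 J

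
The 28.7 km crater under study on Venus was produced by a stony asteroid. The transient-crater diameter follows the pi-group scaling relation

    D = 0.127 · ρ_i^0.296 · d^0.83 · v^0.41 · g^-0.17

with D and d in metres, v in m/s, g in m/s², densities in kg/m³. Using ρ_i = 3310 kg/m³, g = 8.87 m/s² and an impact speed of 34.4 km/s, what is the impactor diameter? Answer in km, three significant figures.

d ≈ 1.41 km

Rearranging for d: d = [D / (0.127 · 3310^0.296 · 34400^0.41 · 8.87^-0.17)]^(1/0.83).
D = 28700 m.
3310^0.296 = 11.01
34400^0.41 = 72.44
8.87^-0.17 = 0.6900
Denominator = 0.127 × 11.01 × 72.44 × 0.6900 = 69.89
D / 69.89 = 28700 / 69.89 = 410.6
d = 410.6^(1/0.83) = 410.6^1.2048 = 1408 m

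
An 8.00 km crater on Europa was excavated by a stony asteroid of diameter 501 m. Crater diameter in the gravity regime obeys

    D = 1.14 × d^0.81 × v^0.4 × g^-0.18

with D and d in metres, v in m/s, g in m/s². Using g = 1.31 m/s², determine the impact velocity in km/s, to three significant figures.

Rearranging for v: v = [D / (1.14 · 501^0.81 · 1.31^-0.18)]^(1/0.4).
D = 8000 m.
501^0.81 = 153.8
1.31^-0.18 = 0.9526
Denominator = 1.14 × 153.8 × 0.9526 = 167.0
D / 167.0 = 8000 / 167.0 = 47.90
v = 47.90^(1/0.4) = 47.90^2.5 = 15880 m/s

v ≈ 15.9 km/s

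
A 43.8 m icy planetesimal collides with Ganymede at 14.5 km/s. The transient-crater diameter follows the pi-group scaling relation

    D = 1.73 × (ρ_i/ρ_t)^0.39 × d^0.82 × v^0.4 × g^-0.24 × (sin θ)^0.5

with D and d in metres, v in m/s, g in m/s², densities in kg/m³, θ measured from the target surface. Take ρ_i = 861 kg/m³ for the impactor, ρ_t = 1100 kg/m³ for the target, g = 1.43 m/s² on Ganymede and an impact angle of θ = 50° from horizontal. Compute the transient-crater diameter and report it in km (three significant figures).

D ≈ 1.29 km

In SI units: v = 14500 m/s.
(ρ_i/ρ_t)^0.39 = (861/1100)^0.39 = 0.9089
d^0.82 = 43.8^0.82 = 22.18
v^0.4 = 14500^0.4 = 46.19
g^-0.24 = 1.43^-0.24 = 0.9177
(sin 50°)^0.5 = 0.7660^0.5 = 0.8752
D = 1.73 × 0.9089 × 22.18 × 46.19 × 0.9177 × 0.8752 = 1294 m
   = 1.294 km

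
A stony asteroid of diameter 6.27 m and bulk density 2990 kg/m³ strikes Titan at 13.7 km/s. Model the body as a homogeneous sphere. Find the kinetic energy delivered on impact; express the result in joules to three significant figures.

v = 13700 m/s.
Mass m = (π/6) ρ d³ = (π/6) × 2990 × (6.27)³ = 3.859 × 10^5 kg
E = ½ m v² = 0.5 × 3.859 × 10^5 × (13700)² = 3.621 × 10^13 J

E ≈ 3.62 × 10^13 J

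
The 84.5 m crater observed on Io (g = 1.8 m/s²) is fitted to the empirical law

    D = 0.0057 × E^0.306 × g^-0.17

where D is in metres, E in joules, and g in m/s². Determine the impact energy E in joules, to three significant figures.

E ≈ 5.92 × 10^13 J

Rearranging: E = [D / (0.0057 · g^-0.17)]^(1/0.306).
g^-0.17 = 1.8^-0.17 = 0.9049
D / (0.0057 × 0.9049) = 84.5 / (5.158 × 10^-3) = 1.638 × 10^4
E = (1.638 × 10^4)^3.268 = 5.921 × 10^13 J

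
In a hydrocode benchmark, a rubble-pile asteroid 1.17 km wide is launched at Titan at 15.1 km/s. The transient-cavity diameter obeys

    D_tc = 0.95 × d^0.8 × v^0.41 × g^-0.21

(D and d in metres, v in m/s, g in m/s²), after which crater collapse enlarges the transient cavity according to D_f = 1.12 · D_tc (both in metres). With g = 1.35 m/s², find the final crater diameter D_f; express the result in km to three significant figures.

In SI: d = 1170 m, v = 15100 m/s.
d^0.8 = 1170^0.8 = 284.8
v^0.41 = 15100^0.41 = 51.69
g^-0.21 = 1.35^-0.21 = 0.9389
D_tc = 0.95 × 284.8 × 51.69 × 0.9389 = 13130 m
D_f = 1.12 × 13130 = 14706 m
     = 14.71 km

D_f ≈ 14.7 km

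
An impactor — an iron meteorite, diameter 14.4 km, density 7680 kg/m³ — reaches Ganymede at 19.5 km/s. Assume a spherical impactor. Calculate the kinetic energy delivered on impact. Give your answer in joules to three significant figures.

d = 14400 m; v = 19500 m/s.
Mass m = (π/6) ρ d³ = (π/6) × 7680 × (14400)³ = 1.201 × 10^16 kg
E = ½ m v² = 0.5 × 1.201 × 10^16 × (19500)² = 2.283 × 10^24 J

E ≈ 2.28 × 10^24 J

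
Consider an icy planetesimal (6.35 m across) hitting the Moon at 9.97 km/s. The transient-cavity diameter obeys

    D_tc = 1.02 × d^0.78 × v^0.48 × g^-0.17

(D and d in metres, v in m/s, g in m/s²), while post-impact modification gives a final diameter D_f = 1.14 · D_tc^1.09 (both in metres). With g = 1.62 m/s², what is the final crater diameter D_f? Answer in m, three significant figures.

D_f ≈ 634 m

v = 9970 m/s.
d^0.78 = 6.35^0.78 = 4.228
v^0.48 = 9970^0.48 = 83.06
g^-0.17 = 1.62^-0.17 = 0.9213
D_tc = 1.02 × 4.228 × 83.06 × 0.9213 = 330.0 m
D_f = 1.14 × (330.0)^1.09 = 634.0 m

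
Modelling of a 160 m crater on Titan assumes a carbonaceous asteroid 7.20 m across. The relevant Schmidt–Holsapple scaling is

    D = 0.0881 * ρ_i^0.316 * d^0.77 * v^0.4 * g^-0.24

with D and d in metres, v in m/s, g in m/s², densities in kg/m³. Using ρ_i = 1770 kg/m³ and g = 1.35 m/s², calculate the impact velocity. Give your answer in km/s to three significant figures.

v ≈ 10.2 km/s

Rearranging for v: v = [D / (0.0881 · 1770^0.316 · 7.2^0.77 · 1.35^-0.24)]^(1/0.4).
1770^0.316 = 10.63
7.2^0.77 = 4.572
1.35^-0.24 = 0.9305
Denominator = 0.0881 × 10.63 × 4.572 × 0.9305 = 3.984
D / 3.984 = 160 / 3.984 = 40.16
v = 40.16^(1/0.4) = 40.16^2.5 = 10221 m/s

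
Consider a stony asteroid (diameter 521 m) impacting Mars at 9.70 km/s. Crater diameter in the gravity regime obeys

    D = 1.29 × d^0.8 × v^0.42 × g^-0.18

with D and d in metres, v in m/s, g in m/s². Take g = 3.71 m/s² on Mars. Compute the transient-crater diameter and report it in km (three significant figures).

In SI units: v = 9700 m/s.
d^0.8 = 521^0.8 = 149.1
v^0.42 = 9700^0.42 = 47.25
g^-0.18 = 3.71^-0.18 = 0.7898
D = 1.29 × 149.1 × 47.25 × 0.7898 = 7178 m
   = 7.178 km

D ≈ 7.18 km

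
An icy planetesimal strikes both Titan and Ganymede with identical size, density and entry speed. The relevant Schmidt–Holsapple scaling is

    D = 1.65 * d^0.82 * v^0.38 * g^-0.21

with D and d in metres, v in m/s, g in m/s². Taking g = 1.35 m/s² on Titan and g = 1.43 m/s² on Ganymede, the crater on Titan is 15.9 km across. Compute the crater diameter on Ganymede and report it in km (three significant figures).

D ≈ 15.7 km

All impactor-dependent factors cancel in the ratio, leaving D_Ganymede/D_Titan = (g_Ganymede/g_Titan)^-0.21.
(1.43/1.35)^-0.21 = 1.059^-0.21 = 0.9880
D_Ganymede = 0.9880 × 15.9 km = 15.7 km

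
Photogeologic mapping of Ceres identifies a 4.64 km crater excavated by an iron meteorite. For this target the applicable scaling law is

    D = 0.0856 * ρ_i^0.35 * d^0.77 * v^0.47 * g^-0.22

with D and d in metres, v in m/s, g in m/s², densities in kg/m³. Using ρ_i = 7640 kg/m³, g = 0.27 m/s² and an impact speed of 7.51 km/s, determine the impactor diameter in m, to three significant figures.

Rearranging for d: d = [D / (0.0856 · 7640^0.35 · 7510^0.47 · 0.27^-0.22)]^(1/0.77).
D = 4640 m.
7640^0.35 = 22.86
7510^0.47 = 66.31
0.27^-0.22 = 1.334
Denominator = 0.0856 × 22.86 × 66.31 × 1.334 = 173.1
D / 173.1 = 4640 / 173.1 = 26.81
d = 26.81^(1/0.77) = 26.81^1.2987 = 71.60 m

d ≈ 71.6 m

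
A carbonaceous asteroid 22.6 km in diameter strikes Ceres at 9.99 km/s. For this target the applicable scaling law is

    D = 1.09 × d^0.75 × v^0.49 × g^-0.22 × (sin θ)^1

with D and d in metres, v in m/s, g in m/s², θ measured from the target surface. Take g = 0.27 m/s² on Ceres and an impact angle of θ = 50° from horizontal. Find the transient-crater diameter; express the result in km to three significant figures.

D ≈ 187 km

In SI units: d = 22600 m, v = 9990 m/s.
d^0.75 = 22600^0.75 = 1843
v^0.49 = 9990^0.49 = 91.16
g^-0.22 = 0.27^-0.22 = 1.334
(sin 50°)^1 = 0.7660^1 = 0.7660
D = 1.09 × 1843 × 91.16 × 1.334 × 0.7660 = 1.871 × 10^5 m
   = 187.1 km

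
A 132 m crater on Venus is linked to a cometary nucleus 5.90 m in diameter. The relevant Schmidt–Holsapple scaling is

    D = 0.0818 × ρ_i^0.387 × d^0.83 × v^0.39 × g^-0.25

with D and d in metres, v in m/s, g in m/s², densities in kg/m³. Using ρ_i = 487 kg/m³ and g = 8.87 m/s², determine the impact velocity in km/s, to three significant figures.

v ≈ 33.5 km/s

Rearranging for v: v = [D / (0.0818 · 487^0.387 · 5.9^0.83 · 8.87^-0.25)]^(1/0.39).
487^0.387 = 10.97
5.9^0.83 = 4.363
8.87^-0.25 = 0.5795
Denominator = 0.0818 × 10.97 × 4.363 × 0.5795 = 2.269
D / 2.269 = 132 / 2.269 = 58.18
v = 58.18^(1/0.39) = 58.18^2.5641 = 33501 m/s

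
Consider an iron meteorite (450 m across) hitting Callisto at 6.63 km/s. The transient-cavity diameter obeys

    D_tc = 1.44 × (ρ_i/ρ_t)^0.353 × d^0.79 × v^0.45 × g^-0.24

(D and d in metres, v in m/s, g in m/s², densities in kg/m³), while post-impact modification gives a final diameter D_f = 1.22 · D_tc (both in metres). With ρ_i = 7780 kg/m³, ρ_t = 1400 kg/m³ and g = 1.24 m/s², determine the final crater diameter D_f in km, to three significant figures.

v = 6630 m/s.
(ρ_i/ρ_t)^0.353 = (7780/1400)^0.353 = 1.832
d^0.79 = 450^0.79 = 124.7
v^0.45 = 6630^0.45 = 52.44
g^-0.24 = 1.24^-0.24 = 0.9497
D_tc = 1.44 × 1.832 × 124.7 × 52.44 × 0.9497 = 16380 m
D_f = 1.22 × 16380 = 19984 m
     = 19.98 km

D_f ≈ 20.0 km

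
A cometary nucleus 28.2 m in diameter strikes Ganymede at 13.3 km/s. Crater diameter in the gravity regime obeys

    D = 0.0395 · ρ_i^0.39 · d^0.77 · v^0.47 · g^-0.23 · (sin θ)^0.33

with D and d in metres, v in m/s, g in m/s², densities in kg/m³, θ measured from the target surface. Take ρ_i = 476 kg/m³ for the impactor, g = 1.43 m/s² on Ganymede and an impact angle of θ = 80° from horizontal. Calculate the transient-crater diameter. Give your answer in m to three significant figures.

D ≈ 455 m

In SI units: v = 13300 m/s.
ρ_i^0.39 = 476^0.39 = 11.07
d^0.77 = 28.2^0.77 = 13.08
v^0.47 = 13300^0.47 = 86.74
g^-0.23 = 1.43^-0.23 = 0.9210
(sin 80°)^0.33 = 0.9848^0.33 = 0.9950
D = 0.0395 × 11.07 × 13.08 × 86.74 × 0.9210 × 0.9950 = 454.6 m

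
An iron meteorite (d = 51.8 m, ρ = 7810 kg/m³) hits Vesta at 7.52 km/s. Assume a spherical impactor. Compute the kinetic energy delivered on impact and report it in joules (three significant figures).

E ≈ 1.61 × 10^16 J

v = 7520 m/s.
Mass m = (π/6) ρ d³ = (π/6) × 7810 × (51.8)³ = 5.684 × 10^8 kg
E = ½ m v² = 0.5 × 5.684 × 10^8 × (7520)² = 1.607 × 10^16 J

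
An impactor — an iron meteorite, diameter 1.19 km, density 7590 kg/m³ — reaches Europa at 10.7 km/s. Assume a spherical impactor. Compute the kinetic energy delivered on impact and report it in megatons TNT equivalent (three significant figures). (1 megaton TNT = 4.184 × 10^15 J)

E ≈ 91600 Mt TNT

d = 1190 m; v = 10700 m/s.
Mass m = (π/6) ρ d³ = (π/6) × 7590 × (1190)³ = 6.697 × 10^12 kg
E = ½ m v² = 0.5 × 6.697 × 10^12 × (10700)² = 3.834 × 10^20 J
   = 3.834 × 10^20 / 4.184×10^15 = 91635 Mt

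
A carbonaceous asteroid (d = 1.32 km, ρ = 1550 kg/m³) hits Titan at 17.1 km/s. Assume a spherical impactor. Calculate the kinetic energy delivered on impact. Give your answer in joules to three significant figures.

E ≈ 2.73 × 10^20 J

d = 1320 m; v = 17100 m/s.
Mass m = (π/6) ρ d³ = (π/6) × 1550 × (1320)³ = 1.867 × 10^12 kg
E = ½ m v² = 0.5 × 1.867 × 10^12 × (17100)² = 2.730 × 10^20 J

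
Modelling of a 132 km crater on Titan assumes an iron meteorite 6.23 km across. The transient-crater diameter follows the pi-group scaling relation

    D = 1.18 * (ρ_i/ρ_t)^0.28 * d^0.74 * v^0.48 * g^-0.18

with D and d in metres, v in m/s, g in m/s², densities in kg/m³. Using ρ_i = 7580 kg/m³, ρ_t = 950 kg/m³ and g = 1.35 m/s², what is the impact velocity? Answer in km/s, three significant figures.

v ≈ 15.5 km/s

Rearranging for v: v = [D / (1.18 · (7580/950)^0.28 · 6230^0.74 · 1.35^-0.18)]^(1/0.48).
D = 132000 m.
(7580/950)^0.28 = 1.789
6230^0.74 = 642.6
1.35^-0.18 = 0.9474
Denominator = 1.18 × 1.789 × 642.6 × 0.9474 = 1285
D / 1285 = 132000 / 1285 = 102.7
v = 102.7^(1/0.48) = 102.7^2.0833 = 15513 m/s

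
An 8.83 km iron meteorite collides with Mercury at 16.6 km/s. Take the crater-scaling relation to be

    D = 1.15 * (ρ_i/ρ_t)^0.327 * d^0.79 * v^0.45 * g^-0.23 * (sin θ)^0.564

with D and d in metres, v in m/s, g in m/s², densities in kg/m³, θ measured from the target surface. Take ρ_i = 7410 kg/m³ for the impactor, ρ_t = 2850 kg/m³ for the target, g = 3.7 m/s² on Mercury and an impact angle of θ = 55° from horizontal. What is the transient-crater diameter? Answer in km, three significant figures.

D ≈ 108 km

In SI units: d = 8830 m, v = 16600 m/s.
(ρ_i/ρ_t)^0.327 = (7410/2850)^0.327 = 1.367
d^0.79 = 8830^0.79 = 1310
v^0.45 = 16600^0.45 = 79.26
g^-0.23 = 3.7^-0.23 = 0.7401
(sin 55°)^0.564 = 0.8192^0.564 = 0.8936
D = 1.15 × 1.367 × 1310 × 79.26 × 0.7401 × 0.8936 = 1.080 × 10^5 m
   = 108.0 km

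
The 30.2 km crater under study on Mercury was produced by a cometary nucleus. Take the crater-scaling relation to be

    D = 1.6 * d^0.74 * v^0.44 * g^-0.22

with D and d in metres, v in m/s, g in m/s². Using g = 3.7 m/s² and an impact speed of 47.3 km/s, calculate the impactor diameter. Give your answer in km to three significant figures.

Rearranging for d: d = [D / (1.6 · 47300^0.44 · 3.7^-0.22)]^(1/0.74).
D = 30200 m.
47300^0.44 = 114.0
3.7^-0.22 = 0.7499
Denominator = 1.6 × 114.0 × 0.7499 = 136.8
D / 136.8 = 30200 / 136.8 = 220.8
d = 220.8^(1/0.74) = 220.8^1.3514 = 1471 m

d ≈ 1.47 km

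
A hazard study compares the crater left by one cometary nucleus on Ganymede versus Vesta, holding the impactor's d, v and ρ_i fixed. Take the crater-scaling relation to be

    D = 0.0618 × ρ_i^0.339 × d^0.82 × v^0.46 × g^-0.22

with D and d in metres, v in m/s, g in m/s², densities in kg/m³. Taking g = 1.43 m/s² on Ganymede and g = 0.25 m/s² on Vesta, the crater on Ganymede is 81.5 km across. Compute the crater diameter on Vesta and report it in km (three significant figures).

D ≈ 120 km

All impactor-dependent factors cancel in the ratio, leaving D_Vesta/D_Ganymede = (g_Vesta/g_Ganymede)^-0.22.
(0.25/1.43)^-0.22 = 0.1748^-0.22 = 1.468
D_Vesta = 1.468 × 81.5 km = 120 km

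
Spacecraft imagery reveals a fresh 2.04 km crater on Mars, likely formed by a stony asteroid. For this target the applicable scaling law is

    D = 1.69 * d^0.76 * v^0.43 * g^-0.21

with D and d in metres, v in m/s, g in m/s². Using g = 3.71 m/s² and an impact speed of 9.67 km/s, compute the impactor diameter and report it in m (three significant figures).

Rearranging for d: d = [D / (1.69 · 9670^0.43 · 3.71^-0.21)]^(1/0.76).
D = 2040 m.
9670^0.43 = 51.73
3.71^-0.21 = 0.7593
Denominator = 1.69 × 51.73 × 0.7593 = 66.38
D / 66.38 = 2040 / 66.38 = 30.73
d = 30.73^(1/0.76) = 30.73^1.3158 = 90.64 m

d ≈ 90.6 m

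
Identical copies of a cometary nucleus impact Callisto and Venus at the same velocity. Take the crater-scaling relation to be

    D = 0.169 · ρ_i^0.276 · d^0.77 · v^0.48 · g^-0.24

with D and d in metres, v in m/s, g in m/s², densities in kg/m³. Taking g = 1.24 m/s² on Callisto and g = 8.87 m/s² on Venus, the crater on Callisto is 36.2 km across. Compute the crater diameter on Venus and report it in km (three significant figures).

D ≈ 22.6 km

All impactor-dependent factors cancel in the ratio, leaving D_Venus/D_Callisto = (g_Venus/g_Callisto)^-0.24.
(8.87/1.24)^-0.24 = 7.153^-0.24 = 0.6236
D_Venus = 0.6236 × 36.2 km = 22.6 km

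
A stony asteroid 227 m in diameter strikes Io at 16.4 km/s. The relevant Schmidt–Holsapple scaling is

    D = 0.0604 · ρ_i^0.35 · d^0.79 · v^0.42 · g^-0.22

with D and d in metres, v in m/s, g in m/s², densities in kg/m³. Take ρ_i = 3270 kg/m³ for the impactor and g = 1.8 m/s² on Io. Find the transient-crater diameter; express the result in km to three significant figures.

In SI units: v = 16400 m/s.
ρ_i^0.35 = 3270^0.35 = 16.99
d^0.79 = 227^0.79 = 72.65
v^0.42 = 16400^0.42 = 58.92
g^-0.22 = 1.8^-0.22 = 0.8787
D = 0.0604 × 16.99 × 72.65 × 58.92 × 0.8787 = 3860 m
   = 3.860 km

D ≈ 3.86 km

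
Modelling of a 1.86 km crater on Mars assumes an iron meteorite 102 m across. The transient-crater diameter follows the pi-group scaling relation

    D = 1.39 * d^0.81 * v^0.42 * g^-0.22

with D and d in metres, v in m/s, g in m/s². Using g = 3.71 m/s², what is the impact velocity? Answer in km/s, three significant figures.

v ≈ 7.39 km/s

Rearranging for v: v = [D / (1.39 · 102^0.81 · 3.71^-0.22)]^(1/0.42).
D = 1860 m.
102^0.81 = 42.36
3.71^-0.22 = 0.7494
Denominator = 1.39 × 42.36 × 0.7494 = 44.12
D / 44.12 = 1860 / 44.12 = 42.16
v = 42.16^(1/0.42) = 42.16^2.381 = 7394 m/s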